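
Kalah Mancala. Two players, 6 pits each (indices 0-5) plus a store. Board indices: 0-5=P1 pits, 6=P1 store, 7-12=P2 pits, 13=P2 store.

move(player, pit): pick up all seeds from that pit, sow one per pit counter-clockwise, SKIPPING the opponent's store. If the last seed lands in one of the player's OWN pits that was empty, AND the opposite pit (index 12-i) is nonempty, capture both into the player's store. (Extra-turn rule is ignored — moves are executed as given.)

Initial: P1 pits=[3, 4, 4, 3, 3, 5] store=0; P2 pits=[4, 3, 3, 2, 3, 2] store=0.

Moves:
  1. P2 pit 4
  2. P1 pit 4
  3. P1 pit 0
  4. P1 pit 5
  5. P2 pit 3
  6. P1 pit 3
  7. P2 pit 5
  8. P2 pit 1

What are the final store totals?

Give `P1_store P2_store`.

Move 1: P2 pit4 -> P1=[4,4,4,3,3,5](0) P2=[4,3,3,2,0,3](1)
Move 2: P1 pit4 -> P1=[4,4,4,3,0,6](1) P2=[5,3,3,2,0,3](1)
Move 3: P1 pit0 -> P1=[0,5,5,4,0,6](5) P2=[5,0,3,2,0,3](1)
Move 4: P1 pit5 -> P1=[0,5,5,4,0,0](6) P2=[6,1,4,3,1,3](1)
Move 5: P2 pit3 -> P1=[0,5,5,4,0,0](6) P2=[6,1,4,0,2,4](2)
Move 6: P1 pit3 -> P1=[0,5,5,0,1,1](7) P2=[7,1,4,0,2,4](2)
Move 7: P2 pit5 -> P1=[1,6,6,0,1,1](7) P2=[7,1,4,0,2,0](3)
Move 8: P2 pit1 -> P1=[1,6,6,0,1,1](7) P2=[7,0,5,0,2,0](3)

Answer: 7 3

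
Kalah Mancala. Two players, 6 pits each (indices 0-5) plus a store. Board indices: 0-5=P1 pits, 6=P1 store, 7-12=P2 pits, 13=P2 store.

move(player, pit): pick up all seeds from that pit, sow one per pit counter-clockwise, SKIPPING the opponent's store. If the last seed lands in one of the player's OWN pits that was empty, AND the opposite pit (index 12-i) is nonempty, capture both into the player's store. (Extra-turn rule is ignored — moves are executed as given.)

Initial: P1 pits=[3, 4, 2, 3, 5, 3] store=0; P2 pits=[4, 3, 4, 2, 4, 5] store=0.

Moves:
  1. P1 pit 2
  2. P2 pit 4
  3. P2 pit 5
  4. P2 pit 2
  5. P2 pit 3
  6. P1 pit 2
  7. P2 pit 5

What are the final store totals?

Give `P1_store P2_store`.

Answer: 0 5

Derivation:
Move 1: P1 pit2 -> P1=[3,4,0,4,6,3](0) P2=[4,3,4,2,4,5](0)
Move 2: P2 pit4 -> P1=[4,5,0,4,6,3](0) P2=[4,3,4,2,0,6](1)
Move 3: P2 pit5 -> P1=[5,6,1,5,7,3](0) P2=[4,3,4,2,0,0](2)
Move 4: P2 pit2 -> P1=[5,6,1,5,7,3](0) P2=[4,3,0,3,1,1](3)
Move 5: P2 pit3 -> P1=[5,6,1,5,7,3](0) P2=[4,3,0,0,2,2](4)
Move 6: P1 pit2 -> P1=[5,6,0,6,7,3](0) P2=[4,3,0,0,2,2](4)
Move 7: P2 pit5 -> P1=[6,6,0,6,7,3](0) P2=[4,3,0,0,2,0](5)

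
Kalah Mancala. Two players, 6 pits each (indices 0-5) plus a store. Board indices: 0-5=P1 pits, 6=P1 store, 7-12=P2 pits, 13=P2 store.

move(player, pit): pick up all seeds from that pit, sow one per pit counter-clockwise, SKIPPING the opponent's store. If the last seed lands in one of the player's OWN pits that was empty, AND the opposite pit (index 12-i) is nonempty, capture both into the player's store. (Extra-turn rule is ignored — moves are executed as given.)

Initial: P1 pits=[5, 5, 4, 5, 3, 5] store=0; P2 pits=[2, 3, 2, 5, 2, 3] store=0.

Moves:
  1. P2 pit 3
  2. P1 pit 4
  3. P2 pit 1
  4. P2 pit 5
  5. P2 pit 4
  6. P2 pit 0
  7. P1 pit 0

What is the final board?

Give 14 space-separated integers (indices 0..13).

Move 1: P2 pit3 -> P1=[6,6,4,5,3,5](0) P2=[2,3,2,0,3,4](1)
Move 2: P1 pit4 -> P1=[6,6,4,5,0,6](1) P2=[3,3,2,0,3,4](1)
Move 3: P2 pit1 -> P1=[6,6,4,5,0,6](1) P2=[3,0,3,1,4,4](1)
Move 4: P2 pit5 -> P1=[7,7,5,5,0,6](1) P2=[3,0,3,1,4,0](2)
Move 5: P2 pit4 -> P1=[8,8,5,5,0,6](1) P2=[3,0,3,1,0,1](3)
Move 6: P2 pit0 -> P1=[8,8,5,5,0,6](1) P2=[0,1,4,2,0,1](3)
Move 7: P1 pit0 -> P1=[0,9,6,6,1,7](2) P2=[1,2,4,2,0,1](3)

Answer: 0 9 6 6 1 7 2 1 2 4 2 0 1 3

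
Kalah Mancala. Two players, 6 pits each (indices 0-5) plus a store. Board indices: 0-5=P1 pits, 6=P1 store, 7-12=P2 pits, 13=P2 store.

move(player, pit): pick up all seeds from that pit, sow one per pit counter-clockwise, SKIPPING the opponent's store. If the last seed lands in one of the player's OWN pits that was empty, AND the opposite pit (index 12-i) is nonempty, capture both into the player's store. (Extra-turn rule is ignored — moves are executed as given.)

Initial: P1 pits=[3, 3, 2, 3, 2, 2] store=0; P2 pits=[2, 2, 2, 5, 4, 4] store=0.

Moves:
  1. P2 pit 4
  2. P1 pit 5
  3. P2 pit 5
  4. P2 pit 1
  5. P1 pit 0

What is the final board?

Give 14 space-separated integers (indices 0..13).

Move 1: P2 pit4 -> P1=[4,4,2,3,2,2](0) P2=[2,2,2,5,0,5](1)
Move 2: P1 pit5 -> P1=[4,4,2,3,2,0](1) P2=[3,2,2,5,0,5](1)
Move 3: P2 pit5 -> P1=[5,5,3,4,2,0](1) P2=[3,2,2,5,0,0](2)
Move 4: P2 pit1 -> P1=[5,5,3,4,2,0](1) P2=[3,0,3,6,0,0](2)
Move 5: P1 pit0 -> P1=[0,6,4,5,3,0](5) P2=[0,0,3,6,0,0](2)

Answer: 0 6 4 5 3 0 5 0 0 3 6 0 0 2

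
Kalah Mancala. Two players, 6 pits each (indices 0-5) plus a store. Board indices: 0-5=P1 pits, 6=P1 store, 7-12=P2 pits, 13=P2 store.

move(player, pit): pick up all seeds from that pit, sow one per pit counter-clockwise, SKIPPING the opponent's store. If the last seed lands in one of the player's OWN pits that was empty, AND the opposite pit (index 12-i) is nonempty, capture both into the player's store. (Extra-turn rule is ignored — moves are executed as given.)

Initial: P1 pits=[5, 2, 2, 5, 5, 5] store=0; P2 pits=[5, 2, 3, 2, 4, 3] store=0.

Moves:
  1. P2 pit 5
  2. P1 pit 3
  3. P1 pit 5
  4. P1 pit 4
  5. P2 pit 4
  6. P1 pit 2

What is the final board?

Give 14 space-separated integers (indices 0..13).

Move 1: P2 pit5 -> P1=[6,3,2,5,5,5](0) P2=[5,2,3,2,4,0](1)
Move 2: P1 pit3 -> P1=[6,3,2,0,6,6](1) P2=[6,3,3,2,4,0](1)
Move 3: P1 pit5 -> P1=[6,3,2,0,6,0](2) P2=[7,4,4,3,5,0](1)
Move 4: P1 pit4 -> P1=[6,3,2,0,0,1](3) P2=[8,5,5,4,5,0](1)
Move 5: P2 pit4 -> P1=[7,4,3,0,0,1](3) P2=[8,5,5,4,0,1](2)
Move 6: P1 pit2 -> P1=[7,4,0,1,1,2](3) P2=[8,5,5,4,0,1](2)

Answer: 7 4 0 1 1 2 3 8 5 5 4 0 1 2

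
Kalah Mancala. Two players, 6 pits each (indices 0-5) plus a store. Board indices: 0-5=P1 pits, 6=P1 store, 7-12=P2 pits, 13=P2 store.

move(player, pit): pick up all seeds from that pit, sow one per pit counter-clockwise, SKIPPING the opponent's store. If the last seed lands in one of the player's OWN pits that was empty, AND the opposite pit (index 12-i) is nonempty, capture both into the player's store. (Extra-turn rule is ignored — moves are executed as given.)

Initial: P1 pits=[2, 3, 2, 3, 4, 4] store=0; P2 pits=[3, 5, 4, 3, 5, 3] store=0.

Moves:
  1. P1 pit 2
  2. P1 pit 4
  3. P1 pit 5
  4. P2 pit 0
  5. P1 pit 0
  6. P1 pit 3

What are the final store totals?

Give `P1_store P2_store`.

Answer: 9 0

Derivation:
Move 1: P1 pit2 -> P1=[2,3,0,4,5,4](0) P2=[3,5,4,3,5,3](0)
Move 2: P1 pit4 -> P1=[2,3,0,4,0,5](1) P2=[4,6,5,3,5,3](0)
Move 3: P1 pit5 -> P1=[2,3,0,4,0,0](2) P2=[5,7,6,4,5,3](0)
Move 4: P2 pit0 -> P1=[2,3,0,4,0,0](2) P2=[0,8,7,5,6,4](0)
Move 5: P1 pit0 -> P1=[0,4,0,4,0,0](8) P2=[0,8,7,0,6,4](0)
Move 6: P1 pit3 -> P1=[0,4,0,0,1,1](9) P2=[1,8,7,0,6,4](0)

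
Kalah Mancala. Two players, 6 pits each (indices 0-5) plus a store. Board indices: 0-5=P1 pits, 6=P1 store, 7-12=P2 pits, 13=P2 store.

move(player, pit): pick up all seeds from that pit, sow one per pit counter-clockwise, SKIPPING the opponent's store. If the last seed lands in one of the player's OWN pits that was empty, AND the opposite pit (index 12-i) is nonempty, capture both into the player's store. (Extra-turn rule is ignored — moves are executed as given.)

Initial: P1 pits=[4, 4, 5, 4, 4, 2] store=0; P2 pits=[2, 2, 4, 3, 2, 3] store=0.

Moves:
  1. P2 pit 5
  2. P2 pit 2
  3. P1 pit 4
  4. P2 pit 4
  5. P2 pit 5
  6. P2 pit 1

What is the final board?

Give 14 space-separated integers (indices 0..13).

Move 1: P2 pit5 -> P1=[5,5,5,4,4,2](0) P2=[2,2,4,3,2,0](1)
Move 2: P2 pit2 -> P1=[5,5,5,4,4,2](0) P2=[2,2,0,4,3,1](2)
Move 3: P1 pit4 -> P1=[5,5,5,4,0,3](1) P2=[3,3,0,4,3,1](2)
Move 4: P2 pit4 -> P1=[6,5,5,4,0,3](1) P2=[3,3,0,4,0,2](3)
Move 5: P2 pit5 -> P1=[7,5,5,4,0,3](1) P2=[3,3,0,4,0,0](4)
Move 6: P2 pit1 -> P1=[7,0,5,4,0,3](1) P2=[3,0,1,5,0,0](10)

Answer: 7 0 5 4 0 3 1 3 0 1 5 0 0 10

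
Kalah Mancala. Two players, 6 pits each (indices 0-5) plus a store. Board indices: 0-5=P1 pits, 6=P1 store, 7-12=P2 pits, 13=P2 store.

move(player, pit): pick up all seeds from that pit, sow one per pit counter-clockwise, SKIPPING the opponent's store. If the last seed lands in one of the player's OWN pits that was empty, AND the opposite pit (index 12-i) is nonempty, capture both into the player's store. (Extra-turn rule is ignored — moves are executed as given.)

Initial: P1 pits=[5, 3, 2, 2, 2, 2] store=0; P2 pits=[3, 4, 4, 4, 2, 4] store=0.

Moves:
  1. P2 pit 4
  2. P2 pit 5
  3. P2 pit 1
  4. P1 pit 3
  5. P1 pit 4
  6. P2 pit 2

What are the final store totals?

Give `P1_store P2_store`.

Answer: 2 10

Derivation:
Move 1: P2 pit4 -> P1=[5,3,2,2,2,2](0) P2=[3,4,4,4,0,5](1)
Move 2: P2 pit5 -> P1=[6,4,3,3,2,2](0) P2=[3,4,4,4,0,0](2)
Move 3: P2 pit1 -> P1=[0,4,3,3,2,2](0) P2=[3,0,5,5,1,0](9)
Move 4: P1 pit3 -> P1=[0,4,3,0,3,3](1) P2=[3,0,5,5,1,0](9)
Move 5: P1 pit4 -> P1=[0,4,3,0,0,4](2) P2=[4,0,5,5,1,0](9)
Move 6: P2 pit2 -> P1=[1,4,3,0,0,4](2) P2=[4,0,0,6,2,1](10)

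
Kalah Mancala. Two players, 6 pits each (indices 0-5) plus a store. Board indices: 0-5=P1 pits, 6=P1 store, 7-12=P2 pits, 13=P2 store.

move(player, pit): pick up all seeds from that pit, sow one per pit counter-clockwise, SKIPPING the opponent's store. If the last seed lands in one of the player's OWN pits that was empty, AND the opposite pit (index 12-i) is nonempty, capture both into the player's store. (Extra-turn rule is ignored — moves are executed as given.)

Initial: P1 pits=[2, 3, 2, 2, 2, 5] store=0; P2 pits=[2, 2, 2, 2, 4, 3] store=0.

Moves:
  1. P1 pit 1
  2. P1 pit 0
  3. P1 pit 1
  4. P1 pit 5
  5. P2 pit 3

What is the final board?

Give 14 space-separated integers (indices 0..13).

Move 1: P1 pit1 -> P1=[2,0,3,3,3,5](0) P2=[2,2,2,2,4,3](0)
Move 2: P1 pit0 -> P1=[0,1,4,3,3,5](0) P2=[2,2,2,2,4,3](0)
Move 3: P1 pit1 -> P1=[0,0,5,3,3,5](0) P2=[2,2,2,2,4,3](0)
Move 4: P1 pit5 -> P1=[0,0,5,3,3,0](1) P2=[3,3,3,3,4,3](0)
Move 5: P2 pit3 -> P1=[0,0,5,3,3,0](1) P2=[3,3,3,0,5,4](1)

Answer: 0 0 5 3 3 0 1 3 3 3 0 5 4 1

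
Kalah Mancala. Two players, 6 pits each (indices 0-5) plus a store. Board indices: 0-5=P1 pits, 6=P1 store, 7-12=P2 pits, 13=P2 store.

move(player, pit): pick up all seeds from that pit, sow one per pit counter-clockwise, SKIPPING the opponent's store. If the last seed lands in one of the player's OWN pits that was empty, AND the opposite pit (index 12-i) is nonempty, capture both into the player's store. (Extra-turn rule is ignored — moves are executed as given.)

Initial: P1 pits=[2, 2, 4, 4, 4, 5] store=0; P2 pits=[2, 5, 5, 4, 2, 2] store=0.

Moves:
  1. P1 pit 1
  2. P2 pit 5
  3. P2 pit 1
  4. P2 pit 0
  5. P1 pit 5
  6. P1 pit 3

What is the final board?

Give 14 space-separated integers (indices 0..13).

Move 1: P1 pit1 -> P1=[2,0,5,5,4,5](0) P2=[2,5,5,4,2,2](0)
Move 2: P2 pit5 -> P1=[3,0,5,5,4,5](0) P2=[2,5,5,4,2,0](1)
Move 3: P2 pit1 -> P1=[3,0,5,5,4,5](0) P2=[2,0,6,5,3,1](2)
Move 4: P2 pit0 -> P1=[3,0,5,5,4,5](0) P2=[0,1,7,5,3,1](2)
Move 5: P1 pit5 -> P1=[3,0,5,5,4,0](1) P2=[1,2,8,6,3,1](2)
Move 6: P1 pit3 -> P1=[3,0,5,0,5,1](2) P2=[2,3,8,6,3,1](2)

Answer: 3 0 5 0 5 1 2 2 3 8 6 3 1 2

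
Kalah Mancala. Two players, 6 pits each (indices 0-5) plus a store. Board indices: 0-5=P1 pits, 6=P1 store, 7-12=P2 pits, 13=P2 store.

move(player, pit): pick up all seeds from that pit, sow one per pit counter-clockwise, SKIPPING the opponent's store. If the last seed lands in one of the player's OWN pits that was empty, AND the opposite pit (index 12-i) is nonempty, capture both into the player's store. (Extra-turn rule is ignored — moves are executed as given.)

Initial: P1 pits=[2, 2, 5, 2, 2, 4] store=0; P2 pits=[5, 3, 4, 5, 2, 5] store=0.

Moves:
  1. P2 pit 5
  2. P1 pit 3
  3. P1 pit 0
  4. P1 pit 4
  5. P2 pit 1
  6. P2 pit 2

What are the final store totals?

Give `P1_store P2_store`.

Move 1: P2 pit5 -> P1=[3,3,6,3,2,4](0) P2=[5,3,4,5,2,0](1)
Move 2: P1 pit3 -> P1=[3,3,6,0,3,5](1) P2=[5,3,4,5,2,0](1)
Move 3: P1 pit0 -> P1=[0,4,7,0,3,5](6) P2=[5,3,0,5,2,0](1)
Move 4: P1 pit4 -> P1=[0,4,7,0,0,6](7) P2=[6,3,0,5,2,0](1)
Move 5: P2 pit1 -> P1=[0,4,7,0,0,6](7) P2=[6,0,1,6,3,0](1)
Move 6: P2 pit2 -> P1=[0,4,7,0,0,6](7) P2=[6,0,0,7,3,0](1)

Answer: 7 1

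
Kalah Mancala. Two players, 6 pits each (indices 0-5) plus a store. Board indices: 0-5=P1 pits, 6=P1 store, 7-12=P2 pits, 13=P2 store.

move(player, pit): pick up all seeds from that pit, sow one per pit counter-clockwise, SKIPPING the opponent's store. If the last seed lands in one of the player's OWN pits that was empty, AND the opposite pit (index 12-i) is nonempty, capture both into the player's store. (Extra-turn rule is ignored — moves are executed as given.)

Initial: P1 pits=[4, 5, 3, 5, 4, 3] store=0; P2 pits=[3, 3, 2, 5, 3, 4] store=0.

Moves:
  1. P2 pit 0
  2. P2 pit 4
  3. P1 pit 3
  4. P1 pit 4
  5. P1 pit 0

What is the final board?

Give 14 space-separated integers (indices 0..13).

Move 1: P2 pit0 -> P1=[4,5,3,5,4,3](0) P2=[0,4,3,6,3,4](0)
Move 2: P2 pit4 -> P1=[5,5,3,5,4,3](0) P2=[0,4,3,6,0,5](1)
Move 3: P1 pit3 -> P1=[5,5,3,0,5,4](1) P2=[1,5,3,6,0,5](1)
Move 4: P1 pit4 -> P1=[5,5,3,0,0,5](2) P2=[2,6,4,6,0,5](1)
Move 5: P1 pit0 -> P1=[0,6,4,1,1,6](2) P2=[2,6,4,6,0,5](1)

Answer: 0 6 4 1 1 6 2 2 6 4 6 0 5 1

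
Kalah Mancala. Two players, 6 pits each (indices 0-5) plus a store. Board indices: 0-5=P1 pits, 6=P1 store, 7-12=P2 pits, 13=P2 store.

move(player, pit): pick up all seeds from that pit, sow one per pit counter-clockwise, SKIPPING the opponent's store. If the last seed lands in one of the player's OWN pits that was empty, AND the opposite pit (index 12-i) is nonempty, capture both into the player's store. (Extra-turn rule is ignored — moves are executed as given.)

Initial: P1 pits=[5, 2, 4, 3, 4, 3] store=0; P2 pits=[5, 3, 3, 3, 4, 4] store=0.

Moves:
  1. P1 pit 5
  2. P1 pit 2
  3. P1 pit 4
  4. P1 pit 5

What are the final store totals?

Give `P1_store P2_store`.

Move 1: P1 pit5 -> P1=[5,2,4,3,4,0](1) P2=[6,4,3,3,4,4](0)
Move 2: P1 pit2 -> P1=[5,2,0,4,5,1](2) P2=[6,4,3,3,4,4](0)
Move 3: P1 pit4 -> P1=[5,2,0,4,0,2](3) P2=[7,5,4,3,4,4](0)
Move 4: P1 pit5 -> P1=[5,2,0,4,0,0](4) P2=[8,5,4,3,4,4](0)

Answer: 4 0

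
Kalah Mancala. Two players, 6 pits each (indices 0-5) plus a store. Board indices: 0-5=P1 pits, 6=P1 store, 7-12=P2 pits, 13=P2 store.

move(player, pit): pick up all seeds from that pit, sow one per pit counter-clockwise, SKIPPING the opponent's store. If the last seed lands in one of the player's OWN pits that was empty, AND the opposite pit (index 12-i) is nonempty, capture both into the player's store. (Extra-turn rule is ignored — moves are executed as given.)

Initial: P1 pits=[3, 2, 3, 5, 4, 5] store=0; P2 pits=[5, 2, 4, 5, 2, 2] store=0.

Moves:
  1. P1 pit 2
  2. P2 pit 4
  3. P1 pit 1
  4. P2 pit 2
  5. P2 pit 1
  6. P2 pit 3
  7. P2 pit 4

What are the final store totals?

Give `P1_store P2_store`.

Move 1: P1 pit2 -> P1=[3,2,0,6,5,6](0) P2=[5,2,4,5,2,2](0)
Move 2: P2 pit4 -> P1=[3,2,0,6,5,6](0) P2=[5,2,4,5,0,3](1)
Move 3: P1 pit1 -> P1=[3,0,1,7,5,6](0) P2=[5,2,4,5,0,3](1)
Move 4: P2 pit2 -> P1=[3,0,1,7,5,6](0) P2=[5,2,0,6,1,4](2)
Move 5: P2 pit1 -> P1=[3,0,1,7,5,6](0) P2=[5,0,1,7,1,4](2)
Move 6: P2 pit3 -> P1=[4,1,2,8,5,6](0) P2=[5,0,1,0,2,5](3)
Move 7: P2 pit4 -> P1=[4,1,2,8,5,6](0) P2=[5,0,1,0,0,6](4)

Answer: 0 4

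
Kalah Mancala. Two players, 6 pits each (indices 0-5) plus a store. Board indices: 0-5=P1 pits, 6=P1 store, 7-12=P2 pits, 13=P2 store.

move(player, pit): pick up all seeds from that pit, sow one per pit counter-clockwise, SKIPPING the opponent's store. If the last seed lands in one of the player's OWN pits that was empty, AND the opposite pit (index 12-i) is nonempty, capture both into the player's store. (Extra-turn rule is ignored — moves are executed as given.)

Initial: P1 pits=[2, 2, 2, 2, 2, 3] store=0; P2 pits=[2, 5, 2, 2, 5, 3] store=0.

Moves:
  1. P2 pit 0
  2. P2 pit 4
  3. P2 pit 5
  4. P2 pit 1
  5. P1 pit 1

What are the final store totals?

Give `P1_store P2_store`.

Move 1: P2 pit0 -> P1=[2,2,2,2,2,3](0) P2=[0,6,3,2,5,3](0)
Move 2: P2 pit4 -> P1=[3,3,3,2,2,3](0) P2=[0,6,3,2,0,4](1)
Move 3: P2 pit5 -> P1=[4,4,4,2,2,3](0) P2=[0,6,3,2,0,0](2)
Move 4: P2 pit1 -> P1=[5,4,4,2,2,3](0) P2=[0,0,4,3,1,1](3)
Move 5: P1 pit1 -> P1=[5,0,5,3,3,4](0) P2=[0,0,4,3,1,1](3)

Answer: 0 3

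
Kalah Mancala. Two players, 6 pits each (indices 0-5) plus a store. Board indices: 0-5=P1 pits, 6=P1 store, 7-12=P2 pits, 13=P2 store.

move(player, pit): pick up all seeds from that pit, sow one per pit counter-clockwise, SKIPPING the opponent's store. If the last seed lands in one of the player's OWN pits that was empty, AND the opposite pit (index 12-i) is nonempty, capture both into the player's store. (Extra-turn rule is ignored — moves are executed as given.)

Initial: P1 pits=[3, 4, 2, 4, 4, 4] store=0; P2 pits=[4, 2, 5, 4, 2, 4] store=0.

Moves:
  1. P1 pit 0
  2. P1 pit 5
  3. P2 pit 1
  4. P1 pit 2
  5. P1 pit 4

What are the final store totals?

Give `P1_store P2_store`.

Move 1: P1 pit0 -> P1=[0,5,3,5,4,4](0) P2=[4,2,5,4,2,4](0)
Move 2: P1 pit5 -> P1=[0,5,3,5,4,0](1) P2=[5,3,6,4,2,4](0)
Move 3: P2 pit1 -> P1=[0,5,3,5,4,0](1) P2=[5,0,7,5,3,4](0)
Move 4: P1 pit2 -> P1=[0,5,0,6,5,0](7) P2=[0,0,7,5,3,4](0)
Move 5: P1 pit4 -> P1=[0,5,0,6,0,1](8) P2=[1,1,8,5,3,4](0)

Answer: 8 0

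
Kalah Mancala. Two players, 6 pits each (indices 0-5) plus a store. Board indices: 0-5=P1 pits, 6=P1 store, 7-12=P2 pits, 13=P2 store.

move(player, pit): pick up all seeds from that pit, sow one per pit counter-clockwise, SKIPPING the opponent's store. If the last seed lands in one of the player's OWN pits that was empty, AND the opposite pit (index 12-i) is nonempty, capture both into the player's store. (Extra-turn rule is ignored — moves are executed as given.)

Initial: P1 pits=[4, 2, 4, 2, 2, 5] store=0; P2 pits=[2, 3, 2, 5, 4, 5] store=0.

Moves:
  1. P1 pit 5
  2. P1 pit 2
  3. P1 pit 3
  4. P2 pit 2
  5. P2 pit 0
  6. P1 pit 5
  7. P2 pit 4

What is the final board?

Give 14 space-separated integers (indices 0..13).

Answer: 5 3 1 0 4 0 4 1 5 1 8 0 7 1

Derivation:
Move 1: P1 pit5 -> P1=[4,2,4,2,2,0](1) P2=[3,4,3,6,4,5](0)
Move 2: P1 pit2 -> P1=[4,2,0,3,3,1](2) P2=[3,4,3,6,4,5](0)
Move 3: P1 pit3 -> P1=[4,2,0,0,4,2](3) P2=[3,4,3,6,4,5](0)
Move 4: P2 pit2 -> P1=[4,2,0,0,4,2](3) P2=[3,4,0,7,5,6](0)
Move 5: P2 pit0 -> P1=[4,2,0,0,4,2](3) P2=[0,5,1,8,5,6](0)
Move 6: P1 pit5 -> P1=[4,2,0,0,4,0](4) P2=[1,5,1,8,5,6](0)
Move 7: P2 pit4 -> P1=[5,3,1,0,4,0](4) P2=[1,5,1,8,0,7](1)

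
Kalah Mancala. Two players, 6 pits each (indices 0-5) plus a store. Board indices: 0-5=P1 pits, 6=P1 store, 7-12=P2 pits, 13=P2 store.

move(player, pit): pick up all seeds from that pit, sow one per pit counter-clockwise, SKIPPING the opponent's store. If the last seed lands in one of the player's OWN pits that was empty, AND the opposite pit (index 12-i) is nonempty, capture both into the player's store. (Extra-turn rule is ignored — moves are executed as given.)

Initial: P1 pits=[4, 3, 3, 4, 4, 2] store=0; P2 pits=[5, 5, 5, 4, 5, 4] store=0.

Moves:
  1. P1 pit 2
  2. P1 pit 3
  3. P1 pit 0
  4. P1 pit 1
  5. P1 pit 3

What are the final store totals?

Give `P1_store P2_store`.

Move 1: P1 pit2 -> P1=[4,3,0,5,5,3](0) P2=[5,5,5,4,5,4](0)
Move 2: P1 pit3 -> P1=[4,3,0,0,6,4](1) P2=[6,6,5,4,5,4](0)
Move 3: P1 pit0 -> P1=[0,4,1,1,7,4](1) P2=[6,6,5,4,5,4](0)
Move 4: P1 pit1 -> P1=[0,0,2,2,8,5](1) P2=[6,6,5,4,5,4](0)
Move 5: P1 pit3 -> P1=[0,0,2,0,9,6](1) P2=[6,6,5,4,5,4](0)

Answer: 1 0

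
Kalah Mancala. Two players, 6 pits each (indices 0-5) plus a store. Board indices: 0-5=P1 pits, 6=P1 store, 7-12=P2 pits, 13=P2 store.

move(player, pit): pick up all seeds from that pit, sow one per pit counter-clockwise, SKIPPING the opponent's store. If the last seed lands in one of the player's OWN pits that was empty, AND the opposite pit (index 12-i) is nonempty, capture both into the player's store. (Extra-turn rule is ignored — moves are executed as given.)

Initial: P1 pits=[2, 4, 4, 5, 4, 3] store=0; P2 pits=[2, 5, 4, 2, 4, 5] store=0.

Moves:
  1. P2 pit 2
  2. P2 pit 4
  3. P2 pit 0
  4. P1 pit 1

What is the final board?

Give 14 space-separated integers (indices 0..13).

Answer: 3 0 6 1 5 4 1 0 6 0 3 0 7 8

Derivation:
Move 1: P2 pit2 -> P1=[2,4,4,5,4,3](0) P2=[2,5,0,3,5,6](1)
Move 2: P2 pit4 -> P1=[3,5,5,5,4,3](0) P2=[2,5,0,3,0,7](2)
Move 3: P2 pit0 -> P1=[3,5,5,0,4,3](0) P2=[0,6,0,3,0,7](8)
Move 4: P1 pit1 -> P1=[3,0,6,1,5,4](1) P2=[0,6,0,3,0,7](8)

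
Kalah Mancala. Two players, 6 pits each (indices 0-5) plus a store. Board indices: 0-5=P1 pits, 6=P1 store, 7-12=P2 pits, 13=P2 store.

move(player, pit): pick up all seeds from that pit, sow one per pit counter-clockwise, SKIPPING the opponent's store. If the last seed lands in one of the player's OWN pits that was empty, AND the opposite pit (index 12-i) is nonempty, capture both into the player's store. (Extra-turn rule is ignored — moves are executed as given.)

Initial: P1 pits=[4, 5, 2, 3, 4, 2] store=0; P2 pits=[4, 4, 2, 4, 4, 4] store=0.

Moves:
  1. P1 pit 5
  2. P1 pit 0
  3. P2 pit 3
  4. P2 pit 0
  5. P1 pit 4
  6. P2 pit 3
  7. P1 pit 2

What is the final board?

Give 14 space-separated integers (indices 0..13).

Answer: 1 6 0 5 1 2 2 1 6 4 0 7 6 1

Derivation:
Move 1: P1 pit5 -> P1=[4,5,2,3,4,0](1) P2=[5,4,2,4,4,4](0)
Move 2: P1 pit0 -> P1=[0,6,3,4,5,0](1) P2=[5,4,2,4,4,4](0)
Move 3: P2 pit3 -> P1=[1,6,3,4,5,0](1) P2=[5,4,2,0,5,5](1)
Move 4: P2 pit0 -> P1=[1,6,3,4,5,0](1) P2=[0,5,3,1,6,6](1)
Move 5: P1 pit4 -> P1=[1,6,3,4,0,1](2) P2=[1,6,4,1,6,6](1)
Move 6: P2 pit3 -> P1=[1,6,3,4,0,1](2) P2=[1,6,4,0,7,6](1)
Move 7: P1 pit2 -> P1=[1,6,0,5,1,2](2) P2=[1,6,4,0,7,6](1)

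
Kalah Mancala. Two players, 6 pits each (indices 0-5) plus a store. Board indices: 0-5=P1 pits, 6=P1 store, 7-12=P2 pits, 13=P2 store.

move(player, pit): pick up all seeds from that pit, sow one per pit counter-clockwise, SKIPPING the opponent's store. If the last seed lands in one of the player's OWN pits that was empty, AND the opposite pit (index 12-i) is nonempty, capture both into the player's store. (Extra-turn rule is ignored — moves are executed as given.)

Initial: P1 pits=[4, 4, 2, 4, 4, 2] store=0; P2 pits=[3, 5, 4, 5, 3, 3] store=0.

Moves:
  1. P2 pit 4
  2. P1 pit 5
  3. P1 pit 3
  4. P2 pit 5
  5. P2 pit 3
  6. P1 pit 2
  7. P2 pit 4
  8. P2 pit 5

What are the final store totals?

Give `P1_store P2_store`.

Answer: 2 4

Derivation:
Move 1: P2 pit4 -> P1=[5,4,2,4,4,2](0) P2=[3,5,4,5,0,4](1)
Move 2: P1 pit5 -> P1=[5,4,2,4,4,0](1) P2=[4,5,4,5,0,4](1)
Move 3: P1 pit3 -> P1=[5,4,2,0,5,1](2) P2=[5,5,4,5,0,4](1)
Move 4: P2 pit5 -> P1=[6,5,3,0,5,1](2) P2=[5,5,4,5,0,0](2)
Move 5: P2 pit3 -> P1=[7,6,3,0,5,1](2) P2=[5,5,4,0,1,1](3)
Move 6: P1 pit2 -> P1=[7,6,0,1,6,2](2) P2=[5,5,4,0,1,1](3)
Move 7: P2 pit4 -> P1=[7,6,0,1,6,2](2) P2=[5,5,4,0,0,2](3)
Move 8: P2 pit5 -> P1=[8,6,0,1,6,2](2) P2=[5,5,4,0,0,0](4)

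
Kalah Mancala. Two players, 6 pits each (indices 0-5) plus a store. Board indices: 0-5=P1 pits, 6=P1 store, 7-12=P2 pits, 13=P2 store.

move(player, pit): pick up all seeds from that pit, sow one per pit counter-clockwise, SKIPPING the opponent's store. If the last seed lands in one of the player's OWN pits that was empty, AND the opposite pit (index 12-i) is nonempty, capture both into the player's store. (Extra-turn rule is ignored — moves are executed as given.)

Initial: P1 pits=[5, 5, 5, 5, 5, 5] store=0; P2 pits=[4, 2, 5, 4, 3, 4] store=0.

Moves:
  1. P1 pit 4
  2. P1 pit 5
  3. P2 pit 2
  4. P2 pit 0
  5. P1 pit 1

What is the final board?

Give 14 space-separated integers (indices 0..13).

Move 1: P1 pit4 -> P1=[5,5,5,5,0,6](1) P2=[5,3,6,4,3,4](0)
Move 2: P1 pit5 -> P1=[5,5,5,5,0,0](2) P2=[6,4,7,5,4,4](0)
Move 3: P2 pit2 -> P1=[6,6,6,5,0,0](2) P2=[6,4,0,6,5,5](1)
Move 4: P2 pit0 -> P1=[6,6,6,5,0,0](2) P2=[0,5,1,7,6,6](2)
Move 5: P1 pit1 -> P1=[6,0,7,6,1,1](3) P2=[1,5,1,7,6,6](2)

Answer: 6 0 7 6 1 1 3 1 5 1 7 6 6 2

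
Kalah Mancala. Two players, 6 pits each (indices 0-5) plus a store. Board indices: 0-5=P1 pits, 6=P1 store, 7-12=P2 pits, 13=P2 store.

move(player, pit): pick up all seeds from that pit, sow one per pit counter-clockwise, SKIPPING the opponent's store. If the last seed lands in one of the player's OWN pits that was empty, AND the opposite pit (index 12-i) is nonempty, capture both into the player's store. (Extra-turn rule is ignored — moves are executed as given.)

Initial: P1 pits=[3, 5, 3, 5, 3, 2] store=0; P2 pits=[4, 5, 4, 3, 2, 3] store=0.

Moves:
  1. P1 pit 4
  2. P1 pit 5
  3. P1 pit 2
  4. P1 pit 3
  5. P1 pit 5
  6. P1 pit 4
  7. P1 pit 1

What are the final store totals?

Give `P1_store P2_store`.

Move 1: P1 pit4 -> P1=[3,5,3,5,0,3](1) P2=[5,5,4,3,2,3](0)
Move 2: P1 pit5 -> P1=[3,5,3,5,0,0](2) P2=[6,6,4,3,2,3](0)
Move 3: P1 pit2 -> P1=[3,5,0,6,1,0](9) P2=[0,6,4,3,2,3](0)
Move 4: P1 pit3 -> P1=[3,5,0,0,2,1](10) P2=[1,7,5,3,2,3](0)
Move 5: P1 pit5 -> P1=[3,5,0,0,2,0](11) P2=[1,7,5,3,2,3](0)
Move 6: P1 pit4 -> P1=[3,5,0,0,0,1](12) P2=[1,7,5,3,2,3](0)
Move 7: P1 pit1 -> P1=[3,0,1,1,1,2](13) P2=[1,7,5,3,2,3](0)

Answer: 13 0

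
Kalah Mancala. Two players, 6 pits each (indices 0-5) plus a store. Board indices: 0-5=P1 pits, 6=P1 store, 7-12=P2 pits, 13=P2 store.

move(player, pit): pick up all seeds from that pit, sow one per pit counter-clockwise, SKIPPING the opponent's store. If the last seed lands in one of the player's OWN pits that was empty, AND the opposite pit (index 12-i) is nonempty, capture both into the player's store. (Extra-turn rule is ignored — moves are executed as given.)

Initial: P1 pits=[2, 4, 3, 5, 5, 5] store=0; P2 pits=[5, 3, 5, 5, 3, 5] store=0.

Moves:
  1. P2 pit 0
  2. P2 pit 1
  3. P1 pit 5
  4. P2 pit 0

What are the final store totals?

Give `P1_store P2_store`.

Answer: 1 0

Derivation:
Move 1: P2 pit0 -> P1=[2,4,3,5,5,5](0) P2=[0,4,6,6,4,6](0)
Move 2: P2 pit1 -> P1=[2,4,3,5,5,5](0) P2=[0,0,7,7,5,7](0)
Move 3: P1 pit5 -> P1=[2,4,3,5,5,0](1) P2=[1,1,8,8,5,7](0)
Move 4: P2 pit0 -> P1=[2,4,3,5,5,0](1) P2=[0,2,8,8,5,7](0)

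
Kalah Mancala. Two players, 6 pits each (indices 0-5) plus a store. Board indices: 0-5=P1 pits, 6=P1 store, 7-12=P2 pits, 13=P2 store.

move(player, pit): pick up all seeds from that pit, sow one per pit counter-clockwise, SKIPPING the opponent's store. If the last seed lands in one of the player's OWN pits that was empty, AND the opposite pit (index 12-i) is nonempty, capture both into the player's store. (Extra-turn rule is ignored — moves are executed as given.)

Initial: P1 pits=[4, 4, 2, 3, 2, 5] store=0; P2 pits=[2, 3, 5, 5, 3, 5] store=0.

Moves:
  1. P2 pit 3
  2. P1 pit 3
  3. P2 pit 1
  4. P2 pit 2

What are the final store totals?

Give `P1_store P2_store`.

Answer: 1 2

Derivation:
Move 1: P2 pit3 -> P1=[5,5,2,3,2,5](0) P2=[2,3,5,0,4,6](1)
Move 2: P1 pit3 -> P1=[5,5,2,0,3,6](1) P2=[2,3,5,0,4,6](1)
Move 3: P2 pit1 -> P1=[5,5,2,0,3,6](1) P2=[2,0,6,1,5,6](1)
Move 4: P2 pit2 -> P1=[6,6,2,0,3,6](1) P2=[2,0,0,2,6,7](2)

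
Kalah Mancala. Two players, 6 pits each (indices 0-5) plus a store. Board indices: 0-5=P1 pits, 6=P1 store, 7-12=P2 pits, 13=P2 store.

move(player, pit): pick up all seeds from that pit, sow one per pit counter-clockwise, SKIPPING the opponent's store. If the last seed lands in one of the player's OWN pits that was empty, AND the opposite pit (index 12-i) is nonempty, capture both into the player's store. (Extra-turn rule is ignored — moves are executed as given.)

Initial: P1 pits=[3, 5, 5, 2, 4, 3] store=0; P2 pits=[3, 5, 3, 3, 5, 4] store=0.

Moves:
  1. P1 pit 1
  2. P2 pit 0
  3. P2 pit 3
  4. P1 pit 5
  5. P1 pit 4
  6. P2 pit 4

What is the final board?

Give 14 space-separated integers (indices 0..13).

Answer: 5 1 7 4 0 1 3 2 8 6 0 0 6 2

Derivation:
Move 1: P1 pit1 -> P1=[3,0,6,3,5,4](1) P2=[3,5,3,3,5,4](0)
Move 2: P2 pit0 -> P1=[3,0,6,3,5,4](1) P2=[0,6,4,4,5,4](0)
Move 3: P2 pit3 -> P1=[4,0,6,3,5,4](1) P2=[0,6,4,0,6,5](1)
Move 4: P1 pit5 -> P1=[4,0,6,3,5,0](2) P2=[1,7,5,0,6,5](1)
Move 5: P1 pit4 -> P1=[4,0,6,3,0,1](3) P2=[2,8,6,0,6,5](1)
Move 6: P2 pit4 -> P1=[5,1,7,4,0,1](3) P2=[2,8,6,0,0,6](2)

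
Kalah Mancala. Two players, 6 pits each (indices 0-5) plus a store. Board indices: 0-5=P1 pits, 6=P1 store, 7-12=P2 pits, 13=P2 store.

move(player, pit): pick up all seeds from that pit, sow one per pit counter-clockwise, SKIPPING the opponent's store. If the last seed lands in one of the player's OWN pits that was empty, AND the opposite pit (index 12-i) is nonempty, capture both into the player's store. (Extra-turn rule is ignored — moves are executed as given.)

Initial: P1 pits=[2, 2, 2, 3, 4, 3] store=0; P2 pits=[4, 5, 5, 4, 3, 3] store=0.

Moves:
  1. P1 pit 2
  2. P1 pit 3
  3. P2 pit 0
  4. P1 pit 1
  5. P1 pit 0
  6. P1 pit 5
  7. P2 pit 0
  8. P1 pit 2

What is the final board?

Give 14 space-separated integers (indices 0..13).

Move 1: P1 pit2 -> P1=[2,2,0,4,5,3](0) P2=[4,5,5,4,3,3](0)
Move 2: P1 pit3 -> P1=[2,2,0,0,6,4](1) P2=[5,5,5,4,3,3](0)
Move 3: P2 pit0 -> P1=[2,2,0,0,6,4](1) P2=[0,6,6,5,4,4](0)
Move 4: P1 pit1 -> P1=[2,0,1,0,6,4](8) P2=[0,6,0,5,4,4](0)
Move 5: P1 pit0 -> P1=[0,1,2,0,6,4](8) P2=[0,6,0,5,4,4](0)
Move 6: P1 pit5 -> P1=[0,1,2,0,6,0](9) P2=[1,7,1,5,4,4](0)
Move 7: P2 pit0 -> P1=[0,1,2,0,6,0](9) P2=[0,8,1,5,4,4](0)
Move 8: P1 pit2 -> P1=[0,1,0,1,7,0](9) P2=[0,8,1,5,4,4](0)

Answer: 0 1 0 1 7 0 9 0 8 1 5 4 4 0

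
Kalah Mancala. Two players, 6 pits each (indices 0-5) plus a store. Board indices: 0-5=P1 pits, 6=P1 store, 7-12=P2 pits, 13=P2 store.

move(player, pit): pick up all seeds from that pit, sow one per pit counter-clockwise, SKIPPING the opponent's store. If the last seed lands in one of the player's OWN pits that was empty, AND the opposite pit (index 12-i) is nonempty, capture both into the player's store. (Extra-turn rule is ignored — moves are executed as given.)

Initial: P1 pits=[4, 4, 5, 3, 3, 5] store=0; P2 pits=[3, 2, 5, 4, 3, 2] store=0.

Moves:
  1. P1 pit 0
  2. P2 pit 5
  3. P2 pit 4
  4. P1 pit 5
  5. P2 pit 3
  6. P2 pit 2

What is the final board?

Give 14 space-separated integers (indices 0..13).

Move 1: P1 pit0 -> P1=[0,5,6,4,4,5](0) P2=[3,2,5,4,3,2](0)
Move 2: P2 pit5 -> P1=[1,5,6,4,4,5](0) P2=[3,2,5,4,3,0](1)
Move 3: P2 pit4 -> P1=[2,5,6,4,4,5](0) P2=[3,2,5,4,0,1](2)
Move 4: P1 pit5 -> P1=[2,5,6,4,4,0](1) P2=[4,3,6,5,0,1](2)
Move 5: P2 pit3 -> P1=[3,6,6,4,4,0](1) P2=[4,3,6,0,1,2](3)
Move 6: P2 pit2 -> P1=[4,7,6,4,4,0](1) P2=[4,3,0,1,2,3](4)

Answer: 4 7 6 4 4 0 1 4 3 0 1 2 3 4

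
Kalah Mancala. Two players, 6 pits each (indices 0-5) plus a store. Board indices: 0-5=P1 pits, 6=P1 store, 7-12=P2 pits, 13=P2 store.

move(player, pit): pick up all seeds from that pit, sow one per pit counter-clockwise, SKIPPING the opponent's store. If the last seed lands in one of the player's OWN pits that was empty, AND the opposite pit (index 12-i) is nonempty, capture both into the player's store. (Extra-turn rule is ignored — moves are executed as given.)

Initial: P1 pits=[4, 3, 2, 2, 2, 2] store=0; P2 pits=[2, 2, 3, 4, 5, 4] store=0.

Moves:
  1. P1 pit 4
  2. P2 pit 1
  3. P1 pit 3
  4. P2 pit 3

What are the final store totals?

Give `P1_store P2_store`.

Move 1: P1 pit4 -> P1=[4,3,2,2,0,3](1) P2=[2,2,3,4,5,4](0)
Move 2: P2 pit1 -> P1=[4,3,2,2,0,3](1) P2=[2,0,4,5,5,4](0)
Move 3: P1 pit3 -> P1=[4,3,2,0,1,4](1) P2=[2,0,4,5,5,4](0)
Move 4: P2 pit3 -> P1=[5,4,2,0,1,4](1) P2=[2,0,4,0,6,5](1)

Answer: 1 1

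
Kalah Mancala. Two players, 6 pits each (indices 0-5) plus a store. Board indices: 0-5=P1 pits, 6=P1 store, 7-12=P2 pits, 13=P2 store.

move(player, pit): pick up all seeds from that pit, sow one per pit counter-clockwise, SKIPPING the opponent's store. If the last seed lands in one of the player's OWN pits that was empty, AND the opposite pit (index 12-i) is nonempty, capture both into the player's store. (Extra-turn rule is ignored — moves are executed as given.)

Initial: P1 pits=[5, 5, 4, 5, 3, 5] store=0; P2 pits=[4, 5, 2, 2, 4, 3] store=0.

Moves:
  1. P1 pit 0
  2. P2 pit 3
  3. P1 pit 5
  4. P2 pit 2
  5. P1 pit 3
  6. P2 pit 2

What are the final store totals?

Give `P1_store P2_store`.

Answer: 2 0

Derivation:
Move 1: P1 pit0 -> P1=[0,6,5,6,4,6](0) P2=[4,5,2,2,4,3](0)
Move 2: P2 pit3 -> P1=[0,6,5,6,4,6](0) P2=[4,5,2,0,5,4](0)
Move 3: P1 pit5 -> P1=[0,6,5,6,4,0](1) P2=[5,6,3,1,6,4](0)
Move 4: P2 pit2 -> P1=[0,6,5,6,4,0](1) P2=[5,6,0,2,7,5](0)
Move 5: P1 pit3 -> P1=[0,6,5,0,5,1](2) P2=[6,7,1,2,7,5](0)
Move 6: P2 pit2 -> P1=[0,6,5,0,5,1](2) P2=[6,7,0,3,7,5](0)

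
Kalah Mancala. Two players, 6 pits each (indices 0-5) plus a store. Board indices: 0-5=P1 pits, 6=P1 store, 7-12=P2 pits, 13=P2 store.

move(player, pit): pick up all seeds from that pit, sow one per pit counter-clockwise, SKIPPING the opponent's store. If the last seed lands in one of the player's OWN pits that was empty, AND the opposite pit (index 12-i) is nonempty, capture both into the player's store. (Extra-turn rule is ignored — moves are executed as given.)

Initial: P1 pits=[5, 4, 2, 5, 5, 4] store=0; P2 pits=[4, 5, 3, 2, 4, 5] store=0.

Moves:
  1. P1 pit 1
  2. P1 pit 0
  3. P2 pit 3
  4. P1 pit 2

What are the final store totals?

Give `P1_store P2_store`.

Move 1: P1 pit1 -> P1=[5,0,3,6,6,5](0) P2=[4,5,3,2,4,5](0)
Move 2: P1 pit0 -> P1=[0,1,4,7,7,6](0) P2=[4,5,3,2,4,5](0)
Move 3: P2 pit3 -> P1=[0,1,4,7,7,6](0) P2=[4,5,3,0,5,6](0)
Move 4: P1 pit2 -> P1=[0,1,0,8,8,7](1) P2=[4,5,3,0,5,6](0)

Answer: 1 0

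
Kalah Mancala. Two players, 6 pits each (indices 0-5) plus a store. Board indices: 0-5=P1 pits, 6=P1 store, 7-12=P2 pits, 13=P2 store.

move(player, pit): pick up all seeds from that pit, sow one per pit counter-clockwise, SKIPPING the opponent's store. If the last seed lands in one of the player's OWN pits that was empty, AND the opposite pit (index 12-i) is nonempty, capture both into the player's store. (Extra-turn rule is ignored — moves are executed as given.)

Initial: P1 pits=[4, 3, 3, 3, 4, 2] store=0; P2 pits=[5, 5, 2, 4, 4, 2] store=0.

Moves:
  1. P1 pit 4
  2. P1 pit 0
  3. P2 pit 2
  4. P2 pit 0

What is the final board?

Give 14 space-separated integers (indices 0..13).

Answer: 0 4 4 4 0 3 8 0 1 1 6 6 3 1

Derivation:
Move 1: P1 pit4 -> P1=[4,3,3,3,0,3](1) P2=[6,6,2,4,4,2](0)
Move 2: P1 pit0 -> P1=[0,4,4,4,0,3](8) P2=[6,0,2,4,4,2](0)
Move 3: P2 pit2 -> P1=[0,4,4,4,0,3](8) P2=[6,0,0,5,5,2](0)
Move 4: P2 pit0 -> P1=[0,4,4,4,0,3](8) P2=[0,1,1,6,6,3](1)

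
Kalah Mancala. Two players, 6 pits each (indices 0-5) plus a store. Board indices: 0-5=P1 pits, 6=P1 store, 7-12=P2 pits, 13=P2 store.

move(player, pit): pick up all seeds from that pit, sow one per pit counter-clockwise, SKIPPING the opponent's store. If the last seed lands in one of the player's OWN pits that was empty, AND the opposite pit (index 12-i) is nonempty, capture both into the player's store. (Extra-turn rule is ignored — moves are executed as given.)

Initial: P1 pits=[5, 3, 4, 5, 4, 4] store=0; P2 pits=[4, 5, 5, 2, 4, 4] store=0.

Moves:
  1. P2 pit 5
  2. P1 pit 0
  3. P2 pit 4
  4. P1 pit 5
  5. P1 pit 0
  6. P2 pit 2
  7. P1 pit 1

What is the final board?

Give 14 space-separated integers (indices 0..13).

Answer: 1 0 7 7 6 1 3 6 7 1 4 1 2 3

Derivation:
Move 1: P2 pit5 -> P1=[6,4,5,5,4,4](0) P2=[4,5,5,2,4,0](1)
Move 2: P1 pit0 -> P1=[0,5,6,6,5,5](1) P2=[4,5,5,2,4,0](1)
Move 3: P2 pit4 -> P1=[1,6,6,6,5,5](1) P2=[4,5,5,2,0,1](2)
Move 4: P1 pit5 -> P1=[1,6,6,6,5,0](2) P2=[5,6,6,3,0,1](2)
Move 5: P1 pit0 -> P1=[0,7,6,6,5,0](2) P2=[5,6,6,3,0,1](2)
Move 6: P2 pit2 -> P1=[1,8,6,6,5,0](2) P2=[5,6,0,4,1,2](3)
Move 7: P1 pit1 -> P1=[1,0,7,7,6,1](3) P2=[6,7,1,4,1,2](3)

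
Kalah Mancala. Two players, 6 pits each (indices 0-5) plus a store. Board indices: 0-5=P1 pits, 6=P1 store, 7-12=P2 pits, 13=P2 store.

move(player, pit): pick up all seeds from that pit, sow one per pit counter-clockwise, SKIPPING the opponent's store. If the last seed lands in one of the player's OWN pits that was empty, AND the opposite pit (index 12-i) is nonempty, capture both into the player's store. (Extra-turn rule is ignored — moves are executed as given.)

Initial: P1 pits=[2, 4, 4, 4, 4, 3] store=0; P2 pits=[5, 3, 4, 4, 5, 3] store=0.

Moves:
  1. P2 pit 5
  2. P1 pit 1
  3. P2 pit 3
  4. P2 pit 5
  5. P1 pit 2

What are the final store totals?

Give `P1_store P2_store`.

Move 1: P2 pit5 -> P1=[3,5,4,4,4,3](0) P2=[5,3,4,4,5,0](1)
Move 2: P1 pit1 -> P1=[3,0,5,5,5,4](1) P2=[5,3,4,4,5,0](1)
Move 3: P2 pit3 -> P1=[4,0,5,5,5,4](1) P2=[5,3,4,0,6,1](2)
Move 4: P2 pit5 -> P1=[4,0,5,5,5,4](1) P2=[5,3,4,0,6,0](3)
Move 5: P1 pit2 -> P1=[4,0,0,6,6,5](2) P2=[6,3,4,0,6,0](3)

Answer: 2 3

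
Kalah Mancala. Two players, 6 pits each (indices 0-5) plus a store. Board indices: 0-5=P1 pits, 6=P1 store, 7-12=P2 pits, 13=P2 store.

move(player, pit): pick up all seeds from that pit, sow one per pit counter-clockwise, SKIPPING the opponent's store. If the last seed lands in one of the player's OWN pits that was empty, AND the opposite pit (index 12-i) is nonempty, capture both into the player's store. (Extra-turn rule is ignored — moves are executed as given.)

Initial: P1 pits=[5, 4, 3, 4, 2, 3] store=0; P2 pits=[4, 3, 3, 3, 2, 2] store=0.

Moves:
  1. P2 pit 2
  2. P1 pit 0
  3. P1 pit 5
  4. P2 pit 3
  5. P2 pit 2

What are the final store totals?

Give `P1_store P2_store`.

Move 1: P2 pit2 -> P1=[5,4,3,4,2,3](0) P2=[4,3,0,4,3,3](0)
Move 2: P1 pit0 -> P1=[0,5,4,5,3,4](0) P2=[4,3,0,4,3,3](0)
Move 3: P1 pit5 -> P1=[0,5,4,5,3,0](1) P2=[5,4,1,4,3,3](0)
Move 4: P2 pit3 -> P1=[1,5,4,5,3,0](1) P2=[5,4,1,0,4,4](1)
Move 5: P2 pit2 -> P1=[1,5,0,5,3,0](1) P2=[5,4,0,0,4,4](6)

Answer: 1 6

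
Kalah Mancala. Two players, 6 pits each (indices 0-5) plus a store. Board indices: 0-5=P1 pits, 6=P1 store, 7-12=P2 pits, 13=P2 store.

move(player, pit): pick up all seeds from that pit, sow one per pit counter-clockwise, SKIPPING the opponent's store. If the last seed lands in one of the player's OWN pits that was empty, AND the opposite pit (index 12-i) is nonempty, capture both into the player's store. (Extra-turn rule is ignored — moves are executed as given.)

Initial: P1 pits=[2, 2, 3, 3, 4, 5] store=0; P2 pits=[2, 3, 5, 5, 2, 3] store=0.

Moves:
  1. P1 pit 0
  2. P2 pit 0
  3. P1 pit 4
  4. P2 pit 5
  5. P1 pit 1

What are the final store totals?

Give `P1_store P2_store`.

Answer: 1 1

Derivation:
Move 1: P1 pit0 -> P1=[0,3,4,3,4,5](0) P2=[2,3,5,5,2,3](0)
Move 2: P2 pit0 -> P1=[0,3,4,3,4,5](0) P2=[0,4,6,5,2,3](0)
Move 3: P1 pit4 -> P1=[0,3,4,3,0,6](1) P2=[1,5,6,5,2,3](0)
Move 4: P2 pit5 -> P1=[1,4,4,3,0,6](1) P2=[1,5,6,5,2,0](1)
Move 5: P1 pit1 -> P1=[1,0,5,4,1,7](1) P2=[1,5,6,5,2,0](1)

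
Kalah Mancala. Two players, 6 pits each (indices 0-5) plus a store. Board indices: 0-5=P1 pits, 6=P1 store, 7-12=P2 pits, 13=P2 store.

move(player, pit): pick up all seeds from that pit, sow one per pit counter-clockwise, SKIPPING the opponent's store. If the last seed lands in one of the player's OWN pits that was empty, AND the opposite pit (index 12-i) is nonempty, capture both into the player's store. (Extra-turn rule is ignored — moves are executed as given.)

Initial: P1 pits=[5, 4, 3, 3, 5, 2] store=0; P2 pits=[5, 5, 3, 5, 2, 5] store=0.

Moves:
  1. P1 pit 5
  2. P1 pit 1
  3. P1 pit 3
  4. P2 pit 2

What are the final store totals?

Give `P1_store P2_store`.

Answer: 9 0

Derivation:
Move 1: P1 pit5 -> P1=[5,4,3,3,5,0](1) P2=[6,5,3,5,2,5](0)
Move 2: P1 pit1 -> P1=[5,0,4,4,6,0](8) P2=[0,5,3,5,2,5](0)
Move 3: P1 pit3 -> P1=[5,0,4,0,7,1](9) P2=[1,5,3,5,2,5](0)
Move 4: P2 pit2 -> P1=[5,0,4,0,7,1](9) P2=[1,5,0,6,3,6](0)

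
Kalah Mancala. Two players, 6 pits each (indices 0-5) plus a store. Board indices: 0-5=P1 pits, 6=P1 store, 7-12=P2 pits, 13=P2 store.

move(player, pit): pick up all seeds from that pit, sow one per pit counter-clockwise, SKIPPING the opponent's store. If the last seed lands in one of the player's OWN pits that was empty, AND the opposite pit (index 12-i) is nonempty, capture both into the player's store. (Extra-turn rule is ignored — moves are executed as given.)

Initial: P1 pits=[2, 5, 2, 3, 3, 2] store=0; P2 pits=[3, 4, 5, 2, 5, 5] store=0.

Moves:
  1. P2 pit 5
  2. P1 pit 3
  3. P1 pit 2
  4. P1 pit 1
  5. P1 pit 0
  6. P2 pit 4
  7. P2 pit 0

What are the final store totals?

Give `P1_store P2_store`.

Move 1: P2 pit5 -> P1=[3,6,3,4,3,2](0) P2=[3,4,5,2,5,0](1)
Move 2: P1 pit3 -> P1=[3,6,3,0,4,3](1) P2=[4,4,5,2,5,0](1)
Move 3: P1 pit2 -> P1=[3,6,0,1,5,4](1) P2=[4,4,5,2,5,0](1)
Move 4: P1 pit1 -> P1=[3,0,1,2,6,5](2) P2=[5,4,5,2,5,0](1)
Move 5: P1 pit0 -> P1=[0,1,2,3,6,5](2) P2=[5,4,5,2,5,0](1)
Move 6: P2 pit4 -> P1=[1,2,3,3,6,5](2) P2=[5,4,5,2,0,1](2)
Move 7: P2 pit0 -> P1=[1,2,3,3,6,5](2) P2=[0,5,6,3,1,2](2)

Answer: 2 2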